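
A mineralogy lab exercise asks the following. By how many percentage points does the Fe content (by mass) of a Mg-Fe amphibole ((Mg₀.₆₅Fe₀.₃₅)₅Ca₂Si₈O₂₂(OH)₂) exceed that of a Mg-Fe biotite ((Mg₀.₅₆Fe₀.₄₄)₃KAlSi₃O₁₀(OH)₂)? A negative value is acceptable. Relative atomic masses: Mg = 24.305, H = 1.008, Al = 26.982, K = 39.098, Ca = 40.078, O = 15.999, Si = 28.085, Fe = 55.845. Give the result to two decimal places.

First mineral: 97.729 g Fe in 867.548 g formula = 11.26 wt% Fe.
Second mineral: 73.715 g Fe in 458.887 g formula = 16.06 wt% Fe.
11.26% − 16.06% gives a difference of -4.80 percentage points.

-4.80 percentage points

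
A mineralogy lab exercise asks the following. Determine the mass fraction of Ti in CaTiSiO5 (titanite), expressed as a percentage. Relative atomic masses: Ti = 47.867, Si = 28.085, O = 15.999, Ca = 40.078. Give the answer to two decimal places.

Formula mass = 1×40.078 + 1×47.867 + 1×28.085 + 5×15.999 = 196.025 g/mol, of which 47.867 g is Ti.
So Ti makes up 47.867/196.025 = 0.2442 of the mass, i.e. 24.42%.

24.42 mass %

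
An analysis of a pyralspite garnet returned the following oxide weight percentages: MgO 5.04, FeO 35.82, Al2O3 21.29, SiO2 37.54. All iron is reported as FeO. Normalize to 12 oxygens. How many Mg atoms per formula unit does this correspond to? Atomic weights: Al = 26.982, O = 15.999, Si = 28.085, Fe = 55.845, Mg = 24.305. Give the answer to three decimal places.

0.600 Mg apfu

MgO: 5.04/40.304 = 0.12505 mol → 0.12505 mol Mg, 0.12505 mol O.
FeO: 35.82/71.844 = 0.49858 mol → 0.49858 mol Fe, 0.49858 mol O.
Al2O3: 21.29/101.961 = 0.20881 mol → 0.41762 mol Al, 0.62643 mol O.
SiO2: 37.54/60.083 = 0.62480 mol → 0.62480 mol Si, 1.24960 mol O.
Total oxygen = 2.49966 mol. Normalization factor = 12/2.49966 = 4.80065.
Mg per 12 O = 0.12505 × 4.80065 = 0.600.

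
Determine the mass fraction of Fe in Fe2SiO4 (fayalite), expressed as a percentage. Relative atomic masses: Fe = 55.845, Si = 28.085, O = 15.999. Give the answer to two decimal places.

54.81 wt%

Molar mass of Fe2SiO4: 2×55.845 + 1×28.085 + 4×15.999 = 203.771 g/mol.
Mass of Fe per formula unit: 2 × 55.845 = 111.690 g.
Weight fraction Fe = 111.690 / 203.771 = 0.5481.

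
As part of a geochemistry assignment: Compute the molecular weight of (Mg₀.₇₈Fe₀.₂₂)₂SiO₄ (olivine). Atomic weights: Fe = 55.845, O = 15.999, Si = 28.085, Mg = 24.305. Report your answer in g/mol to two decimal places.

154.57 g/mol

Mg: 1.56 × 24.305 = 37.9158
Fe: 0.44 × 55.845 = 24.5718
Si: 1 × 28.085 = 28.0850
O: 4 × 15.999 = 63.9960
Summing the contributions gives the formula mass.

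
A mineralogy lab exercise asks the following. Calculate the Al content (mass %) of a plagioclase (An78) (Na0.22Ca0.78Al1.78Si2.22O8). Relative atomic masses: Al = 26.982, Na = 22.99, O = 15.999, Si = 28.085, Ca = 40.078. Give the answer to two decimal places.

17.48 mass %

M(Na0.22Ca0.78Al1.78Si2.22O8) = 274.687 g/mol.
Al contributes 1.78 × 26.982 = 48.028 g per mole.
48.028/274.687 = 0.1748 → 17.48%.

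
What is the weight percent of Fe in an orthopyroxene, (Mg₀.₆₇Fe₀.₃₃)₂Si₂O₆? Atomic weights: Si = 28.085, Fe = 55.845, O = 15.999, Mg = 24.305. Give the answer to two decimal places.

16.63 mass %

M((Mg₀.₆₇Fe₀.₃₃)₂Si₂O₆) = 221.590 g/mol.
Fe contributes 0.66 × 55.845 = 36.858 g per mole.
36.858/221.590 = 0.1663 → 16.63%.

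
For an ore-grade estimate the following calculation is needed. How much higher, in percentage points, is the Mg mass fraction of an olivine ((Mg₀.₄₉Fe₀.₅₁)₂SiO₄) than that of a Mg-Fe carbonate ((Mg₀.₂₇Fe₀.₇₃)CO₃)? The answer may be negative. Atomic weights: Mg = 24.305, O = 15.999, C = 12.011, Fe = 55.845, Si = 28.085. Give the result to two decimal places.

7.67 percentage points

M((Mg₀.₄₉Fe₀.₅₁)₂SiO₄) = 172.862 g/mol, so wt% Mg = 23.819/172.862 × 100 = 13.78%.
M((Mg₀.₂₇Fe₀.₇₃)CO₃) = 107.337 g/mol, so wt% Mg = 6.562/107.337 × 100 = 6.11%.
13.78 − 6.11 = 7.67 pp.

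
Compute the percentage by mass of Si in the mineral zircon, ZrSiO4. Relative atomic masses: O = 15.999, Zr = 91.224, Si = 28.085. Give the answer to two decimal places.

M(ZrSiO4) = 183.305 g/mol.
Si contributes 1 × 28.085 = 28.085 g per mole.
28.085/183.305 = 0.1532 → 15.32%.

15.32 wt%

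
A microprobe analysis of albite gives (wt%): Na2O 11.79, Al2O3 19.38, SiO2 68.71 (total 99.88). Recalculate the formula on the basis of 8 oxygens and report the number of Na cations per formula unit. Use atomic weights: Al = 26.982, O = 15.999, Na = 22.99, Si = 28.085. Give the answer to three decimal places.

0.999 Na apfu

11.79 wt% Na2O ÷ 61.979 g/mol = 0.19023 mol, giving 0.38046 Na and 0.19023 O.
19.38 wt% Al2O3 ÷ 101.961 g/mol = 0.19007 mol, giving 0.38014 Al and 0.57021 O.
68.71 wt% SiO2 ÷ 60.083 g/mol = 1.14358 mol, giving 1.14358 Si and 2.28716 O.
Oxygen sums to 3.04760; scaling by 8/3.04760 = 2.62502 puts the formula on 8 O.
Na: 0.38046 × 2.62502 = 0.999 atoms per formula unit.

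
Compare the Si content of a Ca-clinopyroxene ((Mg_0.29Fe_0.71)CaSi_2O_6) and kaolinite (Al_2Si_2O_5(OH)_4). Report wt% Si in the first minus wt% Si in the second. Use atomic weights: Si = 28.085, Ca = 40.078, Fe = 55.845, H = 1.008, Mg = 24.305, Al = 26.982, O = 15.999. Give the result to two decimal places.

1.75 percentage points

M((Mg_0.29Fe_0.71)CaSi_2O_6) = 238.940 g/mol, so wt% Si = 56.170/238.940 × 100 = 23.51%.
M(Al_2Si_2O_5(OH)_4) = 258.157 g/mol, so wt% Si = 56.170/258.157 × 100 = 21.76%.
23.51 − 21.76 = 1.75 pp.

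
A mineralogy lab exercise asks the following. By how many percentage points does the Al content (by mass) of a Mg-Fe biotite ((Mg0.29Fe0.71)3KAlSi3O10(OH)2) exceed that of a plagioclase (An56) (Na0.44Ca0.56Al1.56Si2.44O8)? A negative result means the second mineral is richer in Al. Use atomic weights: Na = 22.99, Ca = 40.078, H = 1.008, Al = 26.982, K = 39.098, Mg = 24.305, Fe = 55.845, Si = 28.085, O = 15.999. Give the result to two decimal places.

-9.95 percentage points

M((Mg0.29Fe0.71)3KAlSi3O10(OH)2) = 484.434 g/mol, so wt% Al = 26.982/484.434 × 100 = 5.57%.
M(Na0.44Ca0.56Al1.56Si2.44O8) = 271.171 g/mol, so wt% Al = 42.092/271.171 × 100 = 15.52%.
5.57 − 15.52 = -9.95 pp.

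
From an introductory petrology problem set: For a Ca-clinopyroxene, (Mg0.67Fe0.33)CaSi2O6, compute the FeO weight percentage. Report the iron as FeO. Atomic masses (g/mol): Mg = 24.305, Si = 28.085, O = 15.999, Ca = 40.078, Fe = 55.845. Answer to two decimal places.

Formula mass = 226.955 g/mol.
0.33 Fe → 0.3300 mol FeO per formula unit; M(FeO) = 71.844, so FeO mass = 23.709 g.
23.709/226.955 × 100 = 10.45 wt%.

10.45 wt%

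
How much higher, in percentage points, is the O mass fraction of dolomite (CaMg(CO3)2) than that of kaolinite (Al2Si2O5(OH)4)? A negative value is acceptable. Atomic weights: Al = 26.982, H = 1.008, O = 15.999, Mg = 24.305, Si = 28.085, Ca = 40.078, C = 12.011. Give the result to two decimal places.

-3.72 percentage points

M(CaMg(CO3)2) = 184.399 g/mol, so wt% O = 95.994/184.399 × 100 = 52.06%.
M(Al2Si2O5(OH)4) = 258.157 g/mol, so wt% O = 143.991/258.157 × 100 = 55.78%.
52.06 − 55.78 = -3.72 pp.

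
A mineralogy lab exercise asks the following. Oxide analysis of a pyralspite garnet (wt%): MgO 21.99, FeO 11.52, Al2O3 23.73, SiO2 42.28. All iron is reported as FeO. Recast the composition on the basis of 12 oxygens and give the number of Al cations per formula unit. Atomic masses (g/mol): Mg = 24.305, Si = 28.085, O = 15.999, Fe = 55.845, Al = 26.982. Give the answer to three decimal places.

1.987 Al apfu

MgO: 21.99/40.304 = 0.54560 mol → 0.54560 mol Mg, 0.54560 mol O.
FeO: 11.52/71.844 = 0.16035 mol → 0.16035 mol Fe, 0.16035 mol O.
Al2O3: 23.73/101.961 = 0.23274 mol → 0.46548 mol Al, 0.69822 mol O.
SiO2: 42.28/60.083 = 0.70369 mol → 0.70369 mol Si, 1.40738 mol O.
Total oxygen = 2.81155 mol. Normalization factor = 12/2.81155 = 4.26811.
Al per 12 O = 0.46548 × 4.26811 = 1.987.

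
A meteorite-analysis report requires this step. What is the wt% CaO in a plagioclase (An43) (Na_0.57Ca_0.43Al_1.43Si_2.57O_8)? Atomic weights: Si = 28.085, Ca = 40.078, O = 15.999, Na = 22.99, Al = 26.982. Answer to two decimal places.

8.96 wt%

Molar mass of Na_0.57Ca_0.43Al_1.43Si_2.57O_8 = 0.57·22.99 + 0.43·40.078 + 1.43·26.982 + 2.57·28.085 + 8·15.999 = 269.093 g/mol.
Each formula unit contains 0.43 Ca, equivalent to 0.43/1 = 0.4300 mol CaO.
M(CaO) = 1×40.078 + 1×15.999 = 56.077 g/mol.
Mass of CaO per formula unit = 0.4300 × 56.077 = 24.113 g.
CaO wt% = 24.113 / 269.093 × 100 = 8.96%.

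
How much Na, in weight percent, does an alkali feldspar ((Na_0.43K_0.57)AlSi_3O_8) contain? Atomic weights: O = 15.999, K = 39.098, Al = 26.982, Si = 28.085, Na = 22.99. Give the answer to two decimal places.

3.64 weight percent

Formula mass = 0.43*22.99 + 0.57*39.098 + 1*26.982 + 3*28.085 + 8*15.999 = 271.401 g/mol, of which 9.886 g is Na.
So Na makes up 9.886/271.401 = 0.0364 of the mass, i.e. 3.64%.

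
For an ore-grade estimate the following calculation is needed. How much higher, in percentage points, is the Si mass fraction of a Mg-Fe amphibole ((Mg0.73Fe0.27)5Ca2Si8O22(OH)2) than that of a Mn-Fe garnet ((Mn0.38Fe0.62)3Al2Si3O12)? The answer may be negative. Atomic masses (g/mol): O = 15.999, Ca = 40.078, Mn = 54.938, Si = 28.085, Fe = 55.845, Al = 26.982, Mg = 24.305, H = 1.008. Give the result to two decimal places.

9.32 percentage points

First mineral: 224.680 g Si in 854.932 g formula = 26.28 wt% Si.
Second mineral: 84.255 g Si in 496.708 g formula = 16.96 wt% Si.
26.28% − 16.96% gives a difference of 9.32 percentage points.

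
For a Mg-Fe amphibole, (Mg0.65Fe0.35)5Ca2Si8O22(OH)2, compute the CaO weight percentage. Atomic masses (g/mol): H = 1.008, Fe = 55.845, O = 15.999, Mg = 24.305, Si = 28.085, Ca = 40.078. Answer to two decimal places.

Molar mass of (Mg0.65Fe0.35)5Ca2Si8O22(OH)2 = 3.25*24.305 + 1.75*55.845 + 2*40.078 + 8*28.085 + 24*15.999 + 2*1.008 = 867.548 g/mol.
Each formula unit contains 2 Ca, equivalent to 2/1 = 2.0000 mol CaO.
M(CaO) = 1×40.078 + 1×15.999 = 56.077 g/mol.
Mass of CaO per formula unit = 2.0000 × 56.077 = 112.154 g.
CaO wt% = 112.154 / 867.548 × 100 = 12.93%.

12.93 wt%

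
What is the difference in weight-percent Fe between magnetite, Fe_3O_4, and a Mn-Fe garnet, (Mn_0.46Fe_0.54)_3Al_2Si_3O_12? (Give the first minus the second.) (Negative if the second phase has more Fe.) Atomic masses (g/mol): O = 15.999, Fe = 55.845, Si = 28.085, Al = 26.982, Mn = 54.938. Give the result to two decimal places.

Fe in Fe_3O_4: molar mass 231.531 g/mol; 3×55.845 = 167.535 g → 72.36 wt%.
Fe in (Mn_0.46Fe_0.54)_3Al_2Si_3O_12: molar mass 496.490 g/mol; 1.62×55.845 = 90.469 g → 18.22 wt%.
Difference = 72.36 − 18.22 = 54.14 percentage points.

54.14 percentage points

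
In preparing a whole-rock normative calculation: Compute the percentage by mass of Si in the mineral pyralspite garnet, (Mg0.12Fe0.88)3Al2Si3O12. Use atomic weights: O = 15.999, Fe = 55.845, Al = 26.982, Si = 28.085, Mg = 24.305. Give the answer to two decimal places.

Molar mass of (Mg0.12Fe0.88)3Al2Si3O12: 0.36×24.305 + 2.64×55.845 + 2×26.982 + 3×28.085 + 12×15.999 = 486.388 g/mol.
Mass of Si per formula unit: 3 × 28.085 = 84.255 g.
Weight fraction Si = 84.255 / 486.388 = 0.1732.

17.32 weight percent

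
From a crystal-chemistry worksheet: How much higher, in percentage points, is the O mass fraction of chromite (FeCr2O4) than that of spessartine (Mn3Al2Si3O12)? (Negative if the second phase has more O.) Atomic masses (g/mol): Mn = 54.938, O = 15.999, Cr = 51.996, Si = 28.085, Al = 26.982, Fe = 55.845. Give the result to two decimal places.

First mineral: 63.996 g O in 223.833 g formula = 28.59 wt% O.
Second mineral: 191.988 g O in 495.021 g formula = 38.78 wt% O.
28.59% − 38.78% gives a difference of -10.19 percentage points.

-10.19 percentage points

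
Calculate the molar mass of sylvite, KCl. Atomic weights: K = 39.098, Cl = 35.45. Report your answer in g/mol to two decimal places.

M = 1(39.098) + 1(35.45)

74.55 g/mol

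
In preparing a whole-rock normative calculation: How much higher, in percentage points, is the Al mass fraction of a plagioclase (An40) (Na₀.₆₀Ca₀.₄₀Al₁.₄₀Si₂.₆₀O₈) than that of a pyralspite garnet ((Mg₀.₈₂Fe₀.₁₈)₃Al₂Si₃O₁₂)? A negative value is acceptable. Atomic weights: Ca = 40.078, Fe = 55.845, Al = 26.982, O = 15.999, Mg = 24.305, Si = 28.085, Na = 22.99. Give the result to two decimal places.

1.22 percentage points

M(Na₀.₆₀Ca₀.₄₀Al₁.₄₀Si₂.₆₀O₈) = 268.613 g/mol, so wt% Al = 37.775/268.613 × 100 = 14.06%.
M((Mg₀.₈₂Fe₀.₁₈)₃Al₂Si₃O₁₂) = 420.154 g/mol, so wt% Al = 53.964/420.154 × 100 = 12.84%.
14.06 − 12.84 = 1.22 pp.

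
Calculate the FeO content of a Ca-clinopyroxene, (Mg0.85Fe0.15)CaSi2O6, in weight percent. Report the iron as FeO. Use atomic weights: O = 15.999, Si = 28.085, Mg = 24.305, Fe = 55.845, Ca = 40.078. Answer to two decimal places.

Molar mass of (Mg0.85Fe0.15)CaSi2O6 = 0.85·24.305 + 0.15·55.845 + 1·40.078 + 2·28.085 + 6·15.999 = 221.278 g/mol.
Each formula unit contains 0.15 Fe, equivalent to 0.15/1 = 0.1500 mol FeO.
M(FeO) = 1×55.845 + 1×15.999 = 71.844 g/mol.
Mass of FeO per formula unit = 0.1500 × 71.844 = 10.777 g.
FeO wt% = 10.777 / 221.278 × 100 = 4.87%.

4.87 wt%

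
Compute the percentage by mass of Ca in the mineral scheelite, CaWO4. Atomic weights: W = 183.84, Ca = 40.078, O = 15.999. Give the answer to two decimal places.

Molar mass of CaWO4: 1·40.078 + 1·183.84 + 4·15.999 = 287.914 g/mol.
Mass of Ca per formula unit: 1 × 40.078 = 40.078 g.
Weight fraction Ca = 40.078 / 287.914 = 0.1392.

13.92 weight percent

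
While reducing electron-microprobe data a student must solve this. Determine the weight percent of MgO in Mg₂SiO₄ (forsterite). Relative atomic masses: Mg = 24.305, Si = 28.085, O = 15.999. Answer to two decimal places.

Formula mass = 140.691 g/mol.
2 Mg → 2.0000 mol MgO per formula unit; M(MgO) = 40.304, so MgO mass = 80.608 g.
80.608/140.691 × 100 = 57.29 wt%.

57.29 wt%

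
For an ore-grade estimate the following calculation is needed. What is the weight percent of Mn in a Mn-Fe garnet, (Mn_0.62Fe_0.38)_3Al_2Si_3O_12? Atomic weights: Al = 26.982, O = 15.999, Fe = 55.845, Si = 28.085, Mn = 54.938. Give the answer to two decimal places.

20.60 mass %

M((Mn_0.62Fe_0.38)_3Al_2Si_3O_12) = 496.055 g/mol.
Mn contributes 1.86 × 54.938 = 102.185 g per mole.
102.185/496.055 = 0.2060 → 20.60%.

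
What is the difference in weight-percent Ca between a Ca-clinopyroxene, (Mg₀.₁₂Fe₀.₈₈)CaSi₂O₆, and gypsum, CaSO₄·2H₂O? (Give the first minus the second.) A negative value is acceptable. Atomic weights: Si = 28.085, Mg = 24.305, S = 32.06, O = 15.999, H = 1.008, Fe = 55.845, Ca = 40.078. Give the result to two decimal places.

First mineral: 40.078 g Ca in 244.302 g formula = 16.41 wt% Ca.
Second mineral: 40.078 g Ca in 172.164 g formula = 23.28 wt% Ca.
16.41% − 23.28% gives a difference of -6.87 percentage points.

-6.87 percentage points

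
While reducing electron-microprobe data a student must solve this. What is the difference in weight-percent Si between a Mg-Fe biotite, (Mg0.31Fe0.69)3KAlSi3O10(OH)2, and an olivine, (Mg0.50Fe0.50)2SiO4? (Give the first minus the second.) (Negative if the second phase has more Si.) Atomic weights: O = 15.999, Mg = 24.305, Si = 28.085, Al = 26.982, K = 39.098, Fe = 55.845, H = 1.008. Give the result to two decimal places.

M((Mg0.31Fe0.69)3KAlSi3O10(OH)2) = 482.542 g/mol, so wt% Si = 84.255/482.542 × 100 = 17.46%.
M((Mg0.50Fe0.50)2SiO4) = 172.231 g/mol, so wt% Si = 28.085/172.231 × 100 = 16.31%.
17.46 − 16.31 = 1.15 pp.

1.15 percentage points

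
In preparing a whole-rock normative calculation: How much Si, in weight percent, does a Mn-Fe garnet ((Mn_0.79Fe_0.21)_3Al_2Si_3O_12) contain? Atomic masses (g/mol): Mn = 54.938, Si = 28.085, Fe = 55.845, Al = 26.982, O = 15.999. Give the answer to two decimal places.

Formula mass = 2.37*54.938 + 0.63*55.845 + 2*26.982 + 3*28.085 + 12*15.999 = 495.592 g/mol, of which 84.255 g is Si.
So Si makes up 84.255/495.592 = 0.1700 of the mass, i.e. 17.00%.

17.00 weight percent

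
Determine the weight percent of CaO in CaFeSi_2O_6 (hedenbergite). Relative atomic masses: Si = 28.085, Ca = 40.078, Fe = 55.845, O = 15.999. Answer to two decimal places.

Molar mass of CaFeSi_2O_6 = 1×40.078 + 1×55.845 + 2×28.085 + 6×15.999 = 248.087 g/mol.
Each formula unit contains 1 Ca, equivalent to 1/1 = 1.0000 mol CaO.
M(CaO) = 1×40.078 + 1×15.999 = 56.077 g/mol.
Mass of CaO per formula unit = 1.0000 × 56.077 = 56.077 g.
CaO wt% = 56.077 / 248.087 × 100 = 22.60%.

22.60 wt%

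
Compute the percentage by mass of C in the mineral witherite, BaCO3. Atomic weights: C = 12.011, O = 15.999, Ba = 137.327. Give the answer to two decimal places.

6.09 mass %

M(BaCO3) = 197.335 g/mol.
C contributes 1 × 12.011 = 12.011 g per mole.
12.011/197.335 = 0.0609 → 6.09%.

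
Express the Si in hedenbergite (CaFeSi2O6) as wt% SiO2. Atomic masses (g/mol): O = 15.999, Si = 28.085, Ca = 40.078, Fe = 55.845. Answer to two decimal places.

Molar mass of CaFeSi2O6 = 1×40.078 + 1×55.845 + 2×28.085 + 6×15.999 = 248.087 g/mol.
Each formula unit contains 2 Si, equivalent to 2/1 = 2.0000 mol SiO2.
M(SiO2) = 1×28.085 + 2×15.999 = 60.083 g/mol.
Mass of SiO2 per formula unit = 2.0000 × 60.083 = 120.166 g.
SiO2 wt% = 120.166 / 248.087 × 100 = 48.44%.

48.44 wt%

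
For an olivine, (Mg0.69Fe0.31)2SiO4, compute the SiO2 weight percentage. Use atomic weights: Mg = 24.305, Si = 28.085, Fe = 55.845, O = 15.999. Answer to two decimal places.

37.49 wt%

Molar mass of (Mg0.69Fe0.31)2SiO4 = 1.38*24.305 + 0.62*55.845 + 1*28.085 + 4*15.999 = 160.246 g/mol.
Each formula unit contains 1 Si, equivalent to 1/1 = 1.0000 mol SiO2.
M(SiO2) = 1×28.085 + 2×15.999 = 60.083 g/mol.
Mass of SiO2 per formula unit = 1.0000 × 60.083 = 60.083 g.
SiO2 wt% = 60.083 / 160.246 × 100 = 37.49%.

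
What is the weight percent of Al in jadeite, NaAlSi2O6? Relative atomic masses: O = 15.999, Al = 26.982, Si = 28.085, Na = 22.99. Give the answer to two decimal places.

Formula mass = 1·22.99 + 1·26.982 + 2·28.085 + 6·15.999 = 202.136 g/mol, of which 26.982 g is Al.
So Al makes up 26.982/202.136 = 0.1335 of the mass, i.e. 13.35%.

13.35 weight percent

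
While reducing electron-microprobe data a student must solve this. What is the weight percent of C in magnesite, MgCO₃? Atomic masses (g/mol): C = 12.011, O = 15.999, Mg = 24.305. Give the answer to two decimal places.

14.25 wt%

Formula mass = 1×24.305 + 1×12.011 + 3×15.999 = 84.313 g/mol, of which 12.011 g is C.
So C makes up 12.011/84.313 = 0.1425 of the mass, i.e. 14.25%.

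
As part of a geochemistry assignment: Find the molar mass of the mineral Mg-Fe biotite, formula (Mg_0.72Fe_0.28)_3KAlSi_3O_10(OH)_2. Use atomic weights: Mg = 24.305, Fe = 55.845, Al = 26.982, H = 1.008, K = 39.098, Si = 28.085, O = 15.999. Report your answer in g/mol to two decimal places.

443.75 g/mol

The formula mass is the sum 2.16×24.305 + 0.84×55.845 + 1×39.098 + 1×26.982 + 3×28.085 + 12×15.999 + 2×1.008.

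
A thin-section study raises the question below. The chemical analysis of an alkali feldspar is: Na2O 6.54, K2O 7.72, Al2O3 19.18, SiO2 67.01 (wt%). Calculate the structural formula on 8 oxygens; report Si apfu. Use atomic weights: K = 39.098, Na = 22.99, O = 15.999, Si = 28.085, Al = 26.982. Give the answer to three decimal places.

2.992 Si apfu

Na2O: 6.54/61.979 = 0.10552 mol → 0.21104 mol Na, 0.10552 mol O.
K2O: 7.72/94.195 = 0.08196 mol → 0.16392 mol K, 0.08196 mol O.
Al2O3: 19.18/101.961 = 0.18811 mol → 0.37622 mol Al, 0.56433 mol O.
SiO2: 67.01/60.083 = 1.11529 mol → 1.11529 mol Si, 2.23058 mol O.
Total oxygen = 2.98239 mol. Normalization factor = 8/2.98239 = 2.68241.
Si per 8 O = 1.11529 × 2.68241 = 2.992.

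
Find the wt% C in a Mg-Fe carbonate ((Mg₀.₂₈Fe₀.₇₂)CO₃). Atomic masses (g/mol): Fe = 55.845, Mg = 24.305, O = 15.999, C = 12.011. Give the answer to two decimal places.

Formula mass = 0.28×24.305 + 0.72×55.845 + 1×12.011 + 3×15.999 = 107.022 g/mol, of which 12.011 g is C.
So C makes up 12.011/107.022 = 0.1122 of the mass, i.e. 11.22%.

11.22 mass %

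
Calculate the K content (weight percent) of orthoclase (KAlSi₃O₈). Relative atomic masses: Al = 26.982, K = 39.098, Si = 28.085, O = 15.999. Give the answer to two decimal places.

14.05 weight percent

Molar mass of KAlSi₃O₈: 1*39.098 + 1*26.982 + 3*28.085 + 8*15.999 = 278.327 g/mol.
Mass of K per formula unit: 1 × 39.098 = 39.098 g.
Weight fraction K = 39.098 / 278.327 = 0.1405.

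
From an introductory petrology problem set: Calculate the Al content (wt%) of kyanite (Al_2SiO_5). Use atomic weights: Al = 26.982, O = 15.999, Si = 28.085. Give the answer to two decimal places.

M(Al_2SiO_5) = 162.044 g/mol.
Al contributes 2 × 26.982 = 53.964 g per mole.
53.964/162.044 = 0.3330 → 33.30%.

33.30 wt%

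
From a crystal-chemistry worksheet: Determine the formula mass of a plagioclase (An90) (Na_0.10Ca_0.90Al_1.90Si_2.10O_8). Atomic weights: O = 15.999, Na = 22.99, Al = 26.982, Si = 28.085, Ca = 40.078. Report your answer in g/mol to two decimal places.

The formula mass is the sum 0.10×22.99 + 0.90×40.078 + 1.90×26.982 + 2.10×28.085 + 8×15.999.

276.61 g/mol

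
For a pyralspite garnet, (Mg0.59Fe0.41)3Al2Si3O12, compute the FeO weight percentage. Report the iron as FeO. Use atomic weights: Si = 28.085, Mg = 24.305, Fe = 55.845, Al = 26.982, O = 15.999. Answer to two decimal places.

M((Mg0.59Fe0.41)3Al2Si3O12) = 441.916 g/mol; M(FeO) = 71.844 g/mol.
Moles FeO per formula unit = 1.23 Fe ÷ 1 = 1.2300.
FeO fraction = (1.2300 × 71.844) / 441.916 = 88.368/441.916 = 0.2000.

20.00 wt%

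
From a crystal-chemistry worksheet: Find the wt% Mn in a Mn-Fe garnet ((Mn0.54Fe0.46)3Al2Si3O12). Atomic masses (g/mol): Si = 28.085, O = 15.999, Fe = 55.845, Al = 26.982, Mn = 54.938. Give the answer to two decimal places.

Formula mass = 1.62·54.938 + 1.38·55.845 + 2·26.982 + 3·28.085 + 12·15.999 = 496.273 g/mol, of which 89.000 g is Mn.
So Mn makes up 89.000/496.273 = 0.1793 of the mass, i.e. 17.93%.

17.93 weight percent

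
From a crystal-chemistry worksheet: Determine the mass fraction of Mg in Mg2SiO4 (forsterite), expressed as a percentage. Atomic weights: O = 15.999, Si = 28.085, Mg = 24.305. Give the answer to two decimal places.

Formula mass = 2×24.305 + 1×28.085 + 4×15.999 = 140.691 g/mol, of which 48.610 g is Mg.
So Mg makes up 48.610/140.691 = 0.3455 of the mass, i.e. 34.55%.

34.55 wt%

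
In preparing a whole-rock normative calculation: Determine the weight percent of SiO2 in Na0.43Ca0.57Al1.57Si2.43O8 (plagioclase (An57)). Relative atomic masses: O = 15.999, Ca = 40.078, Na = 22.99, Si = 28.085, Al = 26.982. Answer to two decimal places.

53.81 wt%

Molar mass of Na0.43Ca0.57Al1.57Si2.43O8 = 0.43·22.99 + 0.57·40.078 + 1.57·26.982 + 2.43·28.085 + 8·15.999 = 271.330 g/mol.
Each formula unit contains 2.43 Si, equivalent to 2.43/1 = 2.4300 mol SiO2.
M(SiO2) = 1×28.085 + 2×15.999 = 60.083 g/mol.
Mass of SiO2 per formula unit = 2.4300 × 60.083 = 146.002 g.
SiO2 wt% = 146.002 / 271.330 × 100 = 53.81%.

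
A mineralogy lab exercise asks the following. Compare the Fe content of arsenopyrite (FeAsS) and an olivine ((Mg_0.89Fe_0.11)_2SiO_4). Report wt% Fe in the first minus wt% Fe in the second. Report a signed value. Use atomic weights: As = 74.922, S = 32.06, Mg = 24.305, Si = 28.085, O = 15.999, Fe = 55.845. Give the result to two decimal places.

Fe in FeAsS: molar mass 162.827 g/mol; 1×55.845 = 55.845 g → 34.30 wt%.
Fe in (Mg_0.89Fe_0.11)_2SiO_4: molar mass 147.630 g/mol; 0.22×55.845 = 12.286 g → 8.32 wt%.
Difference = 34.30 − 8.32 = 25.98 percentage points.

25.98 percentage points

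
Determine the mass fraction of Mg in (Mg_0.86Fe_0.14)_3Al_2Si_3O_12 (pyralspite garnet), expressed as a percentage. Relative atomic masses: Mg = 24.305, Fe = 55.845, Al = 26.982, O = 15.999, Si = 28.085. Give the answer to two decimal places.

Formula mass = 2.58·24.305 + 0.42·55.845 + 2·26.982 + 3·28.085 + 12·15.999 = 416.369 g/mol, of which 62.707 g is Mg.
So Mg makes up 62.707/416.369 = 0.1506 of the mass, i.e. 15.06%.

15.06 weight percent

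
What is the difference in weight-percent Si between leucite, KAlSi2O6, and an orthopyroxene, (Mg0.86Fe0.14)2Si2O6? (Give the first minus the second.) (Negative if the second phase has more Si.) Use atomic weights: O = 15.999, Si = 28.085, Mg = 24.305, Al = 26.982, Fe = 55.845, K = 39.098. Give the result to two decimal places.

First mineral: 56.170 g Si in 218.244 g formula = 25.74 wt% Si.
Second mineral: 56.170 g Si in 209.605 g formula = 26.80 wt% Si.
25.74% − 26.80% gives a difference of -1.06 percentage points.

-1.06 percentage points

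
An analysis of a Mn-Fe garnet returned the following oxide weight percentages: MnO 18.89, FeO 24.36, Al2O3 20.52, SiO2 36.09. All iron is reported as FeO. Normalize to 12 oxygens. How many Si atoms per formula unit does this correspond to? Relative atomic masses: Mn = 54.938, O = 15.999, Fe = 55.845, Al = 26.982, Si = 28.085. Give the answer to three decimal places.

18.89 wt% MnO ÷ 70.937 g/mol = 0.26629 mol, giving 0.26629 Mn and 0.26629 O.
24.36 wt% FeO ÷ 71.844 g/mol = 0.33907 mol, giving 0.33907 Fe and 0.33907 O.
20.52 wt% Al2O3 ÷ 101.961 g/mol = 0.20125 mol, giving 0.40250 Al and 0.60375 O.
36.09 wt% SiO2 ÷ 60.083 g/mol = 0.60067 mol, giving 0.60067 Si and 1.20134 O.
Oxygen sums to 2.41045; scaling by 12/2.41045 = 4.97832 puts the formula on 12 O.
Si: 0.60067 × 4.97832 = 2.990 atoms per formula unit.

2.990 Si apfu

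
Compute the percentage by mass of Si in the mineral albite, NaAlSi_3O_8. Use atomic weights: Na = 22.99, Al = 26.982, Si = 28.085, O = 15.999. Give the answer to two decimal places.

32.13 mass %

M(NaAlSi_3O_8) = 262.219 g/mol.
Si contributes 3 × 28.085 = 84.255 g per mole.
84.255/262.219 = 0.3213 → 32.13%.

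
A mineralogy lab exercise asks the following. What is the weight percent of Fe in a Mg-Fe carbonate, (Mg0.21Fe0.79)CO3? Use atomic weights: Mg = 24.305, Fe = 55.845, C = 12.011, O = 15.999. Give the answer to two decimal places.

40.39 weight percent

Formula mass = 0.21·24.305 + 0.79·55.845 + 1·12.011 + 3·15.999 = 109.230 g/mol, of which 44.118 g is Fe.
So Fe makes up 44.118/109.230 = 0.4039 of the mass, i.e. 40.39%.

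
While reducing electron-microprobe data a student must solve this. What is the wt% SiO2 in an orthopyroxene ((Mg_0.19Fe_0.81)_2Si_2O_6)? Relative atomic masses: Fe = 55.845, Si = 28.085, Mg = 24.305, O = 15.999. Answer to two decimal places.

47.71 wt%

M((Mg_0.19Fe_0.81)_2Si_2O_6) = 251.869 g/mol; M(SiO2) = 60.083 g/mol.
Moles SiO2 per formula unit = 2 Si ÷ 1 = 2.0000.
SiO2 fraction = (2.0000 × 60.083) / 251.869 = 120.166/251.869 = 0.4771.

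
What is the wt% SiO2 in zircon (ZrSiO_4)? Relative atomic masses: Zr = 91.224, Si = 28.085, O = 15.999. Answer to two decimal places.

32.78 wt%

Formula mass = 183.305 g/mol.
1 Si → 1.0000 mol SiO2 per formula unit; M(SiO2) = 60.083, so SiO2 mass = 60.083 g.
60.083/183.305 × 100 = 32.78 wt%.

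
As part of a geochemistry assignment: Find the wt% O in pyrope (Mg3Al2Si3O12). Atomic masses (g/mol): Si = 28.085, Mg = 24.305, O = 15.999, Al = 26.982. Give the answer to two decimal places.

Molar mass of Mg3Al2Si3O12: 3×24.305 + 2×26.982 + 3×28.085 + 12×15.999 = 403.122 g/mol.
Mass of O per formula unit: 12 × 15.999 = 191.988 g.
Weight fraction O = 191.988 / 403.122 = 0.4763.

47.63 weight percent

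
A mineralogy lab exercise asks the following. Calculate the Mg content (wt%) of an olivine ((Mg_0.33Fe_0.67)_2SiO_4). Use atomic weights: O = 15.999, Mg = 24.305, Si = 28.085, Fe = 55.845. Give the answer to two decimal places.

8.77 wt%

Formula mass = 0.66·24.305 + 1.34·55.845 + 1·28.085 + 4·15.999 = 182.955 g/mol, of which 16.041 g is Mg.
So Mg makes up 16.041/182.955 = 0.0877 of the mass, i.e. 8.77%.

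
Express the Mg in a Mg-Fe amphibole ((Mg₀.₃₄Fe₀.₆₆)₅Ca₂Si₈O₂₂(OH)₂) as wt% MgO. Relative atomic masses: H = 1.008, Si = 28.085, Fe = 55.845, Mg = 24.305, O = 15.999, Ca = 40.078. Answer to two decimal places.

M((Mg₀.₃₄Fe₀.₆₆)₅Ca₂Si₈O₂₂(OH)₂) = 916.435 g/mol; M(MgO) = 40.304 g/mol.
Moles MgO per formula unit = 1.70 Mg ÷ 1 = 1.7000.
MgO fraction = (1.7000 × 40.304) / 916.435 = 68.517/916.435 = 0.0748.

7.48 wt%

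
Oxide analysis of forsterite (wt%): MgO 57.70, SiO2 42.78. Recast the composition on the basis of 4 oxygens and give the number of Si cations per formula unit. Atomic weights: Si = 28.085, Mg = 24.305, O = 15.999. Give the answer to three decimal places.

MgO: 57.70/40.304 = 1.43162 mol → 1.43162 mol Mg, 1.43162 mol O.
SiO2: 42.78/60.083 = 0.71202 mol → 0.71202 mol Si, 1.42404 mol O.
Total oxygen = 2.85566 mol. Normalization factor = 4/2.85566 = 1.40073.
Si per 4 O = 0.71202 × 1.40073 = 0.997.

0.997 Si apfu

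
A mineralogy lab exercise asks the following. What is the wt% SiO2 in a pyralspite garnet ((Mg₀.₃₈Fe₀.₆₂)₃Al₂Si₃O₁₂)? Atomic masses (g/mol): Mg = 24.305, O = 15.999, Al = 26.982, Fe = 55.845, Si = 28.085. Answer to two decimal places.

39.03 wt%

M((Mg₀.₃₈Fe₀.₆₂)₃Al₂Si₃O₁₂) = 461.786 g/mol; M(SiO2) = 60.083 g/mol.
Moles SiO2 per formula unit = 3 Si ÷ 1 = 3.0000.
SiO2 fraction = (3.0000 × 60.083) / 461.786 = 180.249/461.786 = 0.3903.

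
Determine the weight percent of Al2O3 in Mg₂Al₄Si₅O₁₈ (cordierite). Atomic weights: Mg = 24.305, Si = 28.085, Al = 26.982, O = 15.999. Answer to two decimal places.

Molar mass of Mg₂Al₄Si₅O₁₈ = 2×24.305 + 4×26.982 + 5×28.085 + 18×15.999 = 584.945 g/mol.
Each formula unit contains 4 Al, equivalent to 4/2 = 2.0000 mol Al2O3.
M(Al2O3) = 2×26.982 + 3×15.999 = 101.961 g/mol.
Mass of Al2O3 per formula unit = 2.0000 × 101.961 = 203.922 g.
Al2O3 wt% = 203.922 / 584.945 × 100 = 34.86%.

34.86 wt%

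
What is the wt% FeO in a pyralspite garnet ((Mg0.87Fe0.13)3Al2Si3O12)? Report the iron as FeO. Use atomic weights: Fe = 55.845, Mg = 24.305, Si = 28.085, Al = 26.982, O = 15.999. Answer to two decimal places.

Formula mass = 415.423 g/mol.
0.39 Fe → 0.3900 mol FeO per formula unit; M(FeO) = 71.844, so FeO mass = 28.019 g.
28.019/415.423 × 100 = 6.74 wt%.

6.74 wt%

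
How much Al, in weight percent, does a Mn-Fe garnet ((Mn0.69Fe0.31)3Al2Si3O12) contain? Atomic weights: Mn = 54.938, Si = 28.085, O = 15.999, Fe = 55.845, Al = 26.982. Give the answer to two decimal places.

10.88 weight percent

M((Mn0.69Fe0.31)3Al2Si3O12) = 495.865 g/mol.
Al contributes 2 × 26.982 = 53.964 g per mole.
53.964/495.865 = 0.1088 → 10.88%.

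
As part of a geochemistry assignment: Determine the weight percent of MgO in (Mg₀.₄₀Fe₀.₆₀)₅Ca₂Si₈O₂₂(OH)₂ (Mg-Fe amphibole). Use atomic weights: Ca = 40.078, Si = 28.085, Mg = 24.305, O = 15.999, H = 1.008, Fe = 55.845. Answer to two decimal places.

M((Mg₀.₄₀Fe₀.₆₀)₅Ca₂Si₈O₂₂(OH)₂) = 906.973 g/mol; M(MgO) = 40.304 g/mol.
Moles MgO per formula unit = 2 Mg ÷ 1 = 2.0000.
MgO fraction = (2.0000 × 40.304) / 906.973 = 80.608/906.973 = 0.0889.

8.89 wt%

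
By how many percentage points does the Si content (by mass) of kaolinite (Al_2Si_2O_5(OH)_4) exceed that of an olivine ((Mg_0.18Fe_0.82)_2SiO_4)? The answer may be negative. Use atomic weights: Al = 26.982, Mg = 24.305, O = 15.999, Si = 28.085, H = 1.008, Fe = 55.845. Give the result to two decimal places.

M(Al_2Si_2O_5(OH)_4) = 258.157 g/mol, so wt% Si = 56.170/258.157 × 100 = 21.76%.
M((Mg_0.18Fe_0.82)_2SiO_4) = 192.417 g/mol, so wt% Si = 28.085/192.417 × 100 = 14.60%.
21.76 − 14.60 = 7.16 pp.

7.16 percentage points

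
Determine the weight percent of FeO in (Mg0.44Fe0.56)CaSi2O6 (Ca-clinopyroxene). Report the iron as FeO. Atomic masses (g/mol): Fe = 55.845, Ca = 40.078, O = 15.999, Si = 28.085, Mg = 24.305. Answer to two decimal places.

17.18 wt%

Molar mass of (Mg0.44Fe0.56)CaSi2O6 = 0.44×24.305 + 0.56×55.845 + 1×40.078 + 2×28.085 + 6×15.999 = 234.209 g/mol.
Each formula unit contains 0.56 Fe, equivalent to 0.56/1 = 0.5600 mol FeO.
M(FeO) = 1×55.845 + 1×15.999 = 71.844 g/mol.
Mass of FeO per formula unit = 0.5600 × 71.844 = 40.233 g.
FeO wt% = 40.233 / 234.209 × 100 = 17.18%.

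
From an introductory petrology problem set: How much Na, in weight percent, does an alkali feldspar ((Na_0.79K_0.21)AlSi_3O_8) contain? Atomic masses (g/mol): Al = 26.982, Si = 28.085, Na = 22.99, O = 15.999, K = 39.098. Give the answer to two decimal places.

Formula mass = 0.79*22.99 + 0.21*39.098 + 1*26.982 + 3*28.085 + 8*15.999 = 265.602 g/mol, of which 18.162 g is Na.
So Na makes up 18.162/265.602 = 0.0684 of the mass, i.e. 6.84%.

6.84 weight percent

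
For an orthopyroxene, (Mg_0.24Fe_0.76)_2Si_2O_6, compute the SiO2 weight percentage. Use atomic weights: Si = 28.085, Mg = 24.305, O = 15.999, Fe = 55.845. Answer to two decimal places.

48.31 wt%

Formula mass = 248.715 g/mol.
2 Si → 2.0000 mol SiO2 per formula unit; M(SiO2) = 60.083, so SiO2 mass = 120.166 g.
120.166/248.715 × 100 = 48.31 wt%.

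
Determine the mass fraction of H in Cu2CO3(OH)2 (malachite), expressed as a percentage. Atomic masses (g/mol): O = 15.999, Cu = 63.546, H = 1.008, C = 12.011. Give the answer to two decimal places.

0.91 weight percent

M(Cu2CO3(OH)2) = 221.114 g/mol.
H contributes 2 × 1.008 = 2.016 g per mole.
2.016/221.114 = 0.0091 → 0.91%.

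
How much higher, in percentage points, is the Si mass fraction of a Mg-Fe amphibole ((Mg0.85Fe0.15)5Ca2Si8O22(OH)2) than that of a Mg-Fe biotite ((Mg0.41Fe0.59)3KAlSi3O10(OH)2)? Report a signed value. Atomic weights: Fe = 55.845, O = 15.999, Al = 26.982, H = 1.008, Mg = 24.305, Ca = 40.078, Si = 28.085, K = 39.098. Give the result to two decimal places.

M((Mg0.85Fe0.15)5Ca2Si8O22(OH)2) = 836.008 g/mol, so wt% Si = 224.680/836.008 × 100 = 26.88%.
M((Mg0.41Fe0.59)3KAlSi3O10(OH)2) = 473.080 g/mol, so wt% Si = 84.255/473.080 × 100 = 17.81%.
26.88 − 17.81 = 9.07 pp.

9.07 percentage points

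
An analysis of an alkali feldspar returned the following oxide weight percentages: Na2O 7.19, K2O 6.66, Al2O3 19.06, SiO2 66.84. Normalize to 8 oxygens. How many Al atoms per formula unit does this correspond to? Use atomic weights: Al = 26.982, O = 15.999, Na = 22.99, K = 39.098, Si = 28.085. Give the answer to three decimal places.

Na2O: 7.19/61.979 = 0.11601 mol → 0.23202 mol Na, 0.11601 mol O.
K2O: 6.66/94.195 = 0.07070 mol → 0.14140 mol K, 0.07070 mol O.
Al2O3: 19.06/101.961 = 0.18693 mol → 0.37386 mol Al, 0.56079 mol O.
SiO2: 66.84/60.083 = 1.11246 mol → 1.11246 mol Si, 2.22492 mol O.
Total oxygen = 2.97242 mol. Normalization factor = 8/2.97242 = 2.69141.
Al per 8 O = 0.37386 × 2.69141 = 1.006.

1.006 Al apfu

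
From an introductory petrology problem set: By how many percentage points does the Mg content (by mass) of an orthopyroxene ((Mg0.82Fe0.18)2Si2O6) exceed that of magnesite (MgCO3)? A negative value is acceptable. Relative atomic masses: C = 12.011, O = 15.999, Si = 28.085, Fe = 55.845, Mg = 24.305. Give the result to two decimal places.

-10.04 percentage points

M((Mg0.82Fe0.18)2Si2O6) = 212.128 g/mol, so wt% Mg = 39.860/212.128 × 100 = 18.79%.
M(MgCO3) = 84.313 g/mol, so wt% Mg = 24.305/84.313 × 100 = 28.83%.
18.79 − 28.83 = -10.04 pp.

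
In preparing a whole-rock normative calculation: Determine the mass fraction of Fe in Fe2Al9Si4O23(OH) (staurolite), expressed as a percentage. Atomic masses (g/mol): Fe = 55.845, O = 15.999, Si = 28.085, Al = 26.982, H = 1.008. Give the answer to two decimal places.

13.11 weight percent

Molar mass of Fe2Al9Si4O23(OH): 2·55.845 + 9·26.982 + 4·28.085 + 24·15.999 + 1·1.008 = 851.852 g/mol.
Mass of Fe per formula unit: 2 × 55.845 = 111.690 g.
Weight fraction Fe = 111.690 / 851.852 = 0.1311.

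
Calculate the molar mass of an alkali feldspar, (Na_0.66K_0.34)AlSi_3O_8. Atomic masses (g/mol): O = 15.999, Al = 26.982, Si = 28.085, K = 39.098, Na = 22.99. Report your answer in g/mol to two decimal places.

Na: 0.66 × 22.99 = 15.1734
K: 0.34 × 39.098 = 13.2933
Al: 1 × 26.982 = 26.9820
Si: 3 × 28.085 = 84.2550
O: 8 × 15.999 = 127.9920
Summing the contributions gives the formula mass.

267.70 g/mol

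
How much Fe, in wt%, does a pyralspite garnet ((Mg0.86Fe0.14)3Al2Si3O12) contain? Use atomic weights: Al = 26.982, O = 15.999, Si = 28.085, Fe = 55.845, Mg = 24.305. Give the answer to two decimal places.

M((Mg0.86Fe0.14)3Al2Si3O12) = 416.369 g/mol.
Fe contributes 0.42 × 55.845 = 23.455 g per mole.
23.455/416.369 = 0.0563 → 5.63%.

5.63 wt%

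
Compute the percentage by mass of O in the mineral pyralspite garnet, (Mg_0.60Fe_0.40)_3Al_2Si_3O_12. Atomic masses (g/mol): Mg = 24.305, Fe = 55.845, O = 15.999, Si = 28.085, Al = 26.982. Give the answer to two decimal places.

43.54 wt%

Formula mass = 1.80×24.305 + 1.20×55.845 + 2×26.982 + 3×28.085 + 12×15.999 = 440.970 g/mol, of which 191.988 g is O.
So O makes up 191.988/440.970 = 0.4354 of the mass, i.e. 43.54%.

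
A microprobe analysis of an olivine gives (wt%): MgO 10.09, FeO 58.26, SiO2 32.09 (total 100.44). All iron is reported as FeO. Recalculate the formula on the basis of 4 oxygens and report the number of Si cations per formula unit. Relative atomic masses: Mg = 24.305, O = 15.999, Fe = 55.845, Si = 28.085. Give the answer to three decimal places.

1.003 Si apfu

MgO: 10.09/40.304 = 0.25035 mol → 0.25035 mol Mg, 0.25035 mol O.
FeO: 58.26/71.844 = 0.81092 mol → 0.81092 mol Fe, 0.81092 mol O.
SiO2: 32.09/60.083 = 0.53409 mol → 0.53409 mol Si, 1.06818 mol O.
Total oxygen = 2.12945 mol. Normalization factor = 4/2.12945 = 1.87842.
Si per 4 O = 0.53409 × 1.87842 = 1.003.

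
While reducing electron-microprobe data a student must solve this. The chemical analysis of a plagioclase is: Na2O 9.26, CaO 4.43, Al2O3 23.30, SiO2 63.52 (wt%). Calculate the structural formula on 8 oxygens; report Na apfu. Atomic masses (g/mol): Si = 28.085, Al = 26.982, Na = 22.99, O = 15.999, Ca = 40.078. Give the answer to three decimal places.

0.789 Na apfu

9.26 wt% Na2O ÷ 61.979 g/mol = 0.14941 mol, giving 0.29882 Na and 0.14941 O.
4.43 wt% CaO ÷ 56.077 g/mol = 0.07900 mol, giving 0.07900 Ca and 0.07900 O.
23.30 wt% Al2O3 ÷ 101.961 g/mol = 0.22852 mol, giving 0.45704 Al and 0.68556 O.
63.52 wt% SiO2 ÷ 60.083 g/mol = 1.05720 mol, giving 1.05720 Si and 2.11440 O.
Oxygen sums to 3.02837; scaling by 8/3.02837 = 2.64169 puts the formula on 8 O.
Na: 0.29882 × 2.64169 = 0.789 atoms per formula unit.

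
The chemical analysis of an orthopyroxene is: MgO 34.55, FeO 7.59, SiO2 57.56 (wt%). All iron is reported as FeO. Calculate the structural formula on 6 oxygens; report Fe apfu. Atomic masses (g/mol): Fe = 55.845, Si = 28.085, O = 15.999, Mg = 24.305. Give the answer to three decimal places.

0.220 Fe apfu

MgO (M=40.304): mol = 0.85724; Mg = 0.85724, O = 0.85724.
FeO (M=71.844): mol = 0.10565; Fe = 0.10565, O = 0.10565.
SiO2 (M=60.083): mol = 0.95801; Si = 0.95801, O = 1.91602.
ΣO = 2.87891; factor = 6/ΣO = 2.08412.
Fe apfu = 0.10565 × 2.08412 = 0.220.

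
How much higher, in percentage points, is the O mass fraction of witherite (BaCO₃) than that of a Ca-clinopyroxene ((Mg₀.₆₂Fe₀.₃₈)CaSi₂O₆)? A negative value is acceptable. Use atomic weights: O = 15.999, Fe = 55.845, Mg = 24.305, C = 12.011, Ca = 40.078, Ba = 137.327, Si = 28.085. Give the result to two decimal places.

M(BaCO₃) = 197.335 g/mol, so wt% O = 47.997/197.335 × 100 = 24.32%.
M((Mg₀.₆₂Fe₀.₃₈)CaSi₂O₆) = 228.532 g/mol, so wt% O = 95.994/228.532 × 100 = 42.00%.
24.32 − 42.00 = -17.68 pp.

-17.68 percentage points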